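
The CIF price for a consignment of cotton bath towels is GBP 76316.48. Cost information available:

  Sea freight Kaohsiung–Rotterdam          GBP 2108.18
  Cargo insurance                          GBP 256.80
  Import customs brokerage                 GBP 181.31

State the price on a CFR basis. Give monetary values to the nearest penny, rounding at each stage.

CFR price: GBP 76059.68

Not relevant to the conversion: freight — on the seller under both CIF and CFR; already in the CIF price and stays in the CFR price. brokerage — on the buyer under both terms; not part of either seller's price.
From CIF to CFR, the seller no longer bears: insurance.
CFR price = 76316.48 − 256.80 = 76059.68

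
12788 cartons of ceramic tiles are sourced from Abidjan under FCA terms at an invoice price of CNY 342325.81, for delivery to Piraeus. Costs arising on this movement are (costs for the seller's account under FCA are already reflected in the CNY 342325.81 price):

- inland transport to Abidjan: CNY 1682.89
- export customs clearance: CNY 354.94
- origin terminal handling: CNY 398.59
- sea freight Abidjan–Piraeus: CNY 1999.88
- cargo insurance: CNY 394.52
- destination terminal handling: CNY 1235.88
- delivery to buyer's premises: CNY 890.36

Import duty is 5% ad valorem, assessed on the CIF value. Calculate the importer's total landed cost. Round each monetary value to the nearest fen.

FCA: the seller delivers export-cleared goods to the carrier; the buyer bears costs from that point.
Already in the invoice (seller's account under FCA): inland to port, export clearance — exclude.
CIF value = FCA price + origin terminal + freight + insurance = 342325.81 + 398.59 + 1999.88 + 394.52 = 345118.80
Import duty = 345118.80 × 5% = 17255.94
Buyer bears: origin terminal 398.59 + freight 1999.88 + insurance 394.52 + destination terminal 1235.88 + delivery 890.36 + duty 17255.94 = 22175.17
Landed cost = invoice 342325.81 + 22175.17 = 364500.98

Total landed cost: CNY 364500.98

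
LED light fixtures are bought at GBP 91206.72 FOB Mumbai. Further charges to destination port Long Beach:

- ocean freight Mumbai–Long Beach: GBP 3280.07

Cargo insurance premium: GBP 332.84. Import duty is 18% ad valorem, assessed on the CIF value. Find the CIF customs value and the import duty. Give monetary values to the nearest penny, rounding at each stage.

CIF value: GBP 94819.63; import duty: GBP 17067.53

CIF = FOB price + freight + insurance
CIF = 91206.72 + 3280.07 + 332.84 = 94819.63
Import duty = 94819.63 × 18% = 17067.53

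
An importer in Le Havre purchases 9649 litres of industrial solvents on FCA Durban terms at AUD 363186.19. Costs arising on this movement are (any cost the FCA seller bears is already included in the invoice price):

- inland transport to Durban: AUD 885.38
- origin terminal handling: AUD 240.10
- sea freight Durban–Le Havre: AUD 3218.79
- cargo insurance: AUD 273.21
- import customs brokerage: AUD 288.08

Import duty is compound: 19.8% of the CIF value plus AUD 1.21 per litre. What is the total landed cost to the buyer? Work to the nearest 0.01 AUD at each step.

FCA: the seller delivers export-cleared goods to the carrier; the buyer bears costs from that point.
Already in the invoice (seller's account under FCA): inland to port — exclude.
CIF value = FCA price + origin terminal + freight + insurance = 363186.19 + 240.10 + 3218.79 + 273.21 = 366918.29
Ad valorem component: 366918.29 × 19.8% = 72649.82
Specific component: 9649 × 1.21 = 11675.29
Import duty = 72649.82 + 11675.29 = 84325.11
Buyer bears: origin terminal 240.10 + freight 3218.79 + insurance 273.21 + brokerage 288.08 + duty 84325.11 = 88345.29
Landed cost = invoice 363186.19 + 88345.29 = 451531.48

Total landed cost: AUD 451531.48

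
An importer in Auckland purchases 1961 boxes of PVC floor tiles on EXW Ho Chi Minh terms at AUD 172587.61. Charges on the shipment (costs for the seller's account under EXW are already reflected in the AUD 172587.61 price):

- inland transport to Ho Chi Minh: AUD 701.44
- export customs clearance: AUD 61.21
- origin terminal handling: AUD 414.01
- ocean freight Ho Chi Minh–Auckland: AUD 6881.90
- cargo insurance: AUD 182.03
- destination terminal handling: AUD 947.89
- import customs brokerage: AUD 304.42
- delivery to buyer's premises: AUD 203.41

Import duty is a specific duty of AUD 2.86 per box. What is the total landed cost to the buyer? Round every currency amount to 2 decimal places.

Total landed cost: AUD 187892.38

EXW: the seller makes goods available at their premises; the buyer bears all onward costs.
CIF value = EXW price + inland to port + export clearance + origin terminal + freight + insurance = 172587.61 + 701.44 + 61.21 + 414.01 + 6881.90 + 182.03 = 180828.20
Import duty = 1961 × 2.86 = 5608.46
Buyer bears: inland to port 701.44 + export clearance 61.21 + origin terminal 414.01 + freight 6881.90 + insurance 182.03 + destination terminal 947.89 + brokerage 304.42 + delivery 203.41 + duty 5608.46 = 15304.77
Landed cost = invoice 172587.61 + 15304.77 = 187892.38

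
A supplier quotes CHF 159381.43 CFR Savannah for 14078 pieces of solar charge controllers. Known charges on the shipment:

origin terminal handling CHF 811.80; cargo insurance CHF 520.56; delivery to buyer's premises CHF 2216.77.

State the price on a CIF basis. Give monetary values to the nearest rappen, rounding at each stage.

CIF price: CHF 159901.99

Not relevant to the conversion: origin terminal — on the seller under both CFR and CIF; already in the CFR price and stays in the CIF price. delivery — on the buyer under both terms; not part of either seller's price.
From CFR to CIF, the seller additionally bears: insurance.
CIF price = 159381.43 + 520.56 = 159901.99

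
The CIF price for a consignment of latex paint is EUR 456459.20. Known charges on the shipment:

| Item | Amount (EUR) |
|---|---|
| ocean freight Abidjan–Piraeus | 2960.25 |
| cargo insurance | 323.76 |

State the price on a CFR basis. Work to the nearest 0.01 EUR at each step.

Not relevant to the conversion: freight — on the seller under both CIF and CFR; already in the CIF price and stays in the CFR price.
From CIF to CFR, the seller no longer bears: insurance.
CFR price = 456459.20 − 323.76 = 456135.44

CFR price: EUR 456135.44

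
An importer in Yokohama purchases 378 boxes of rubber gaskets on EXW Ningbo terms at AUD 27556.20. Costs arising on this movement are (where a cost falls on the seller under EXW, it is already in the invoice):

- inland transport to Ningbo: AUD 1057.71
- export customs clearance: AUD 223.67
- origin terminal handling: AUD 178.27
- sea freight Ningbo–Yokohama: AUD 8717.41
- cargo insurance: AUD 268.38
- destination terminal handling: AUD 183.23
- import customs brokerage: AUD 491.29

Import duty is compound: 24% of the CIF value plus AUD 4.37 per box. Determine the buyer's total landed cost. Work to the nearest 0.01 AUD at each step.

EXW: the seller makes goods available at their premises; the buyer bears all onward costs.
CIF value = EXW price + inland to port + export clearance + origin terminal + freight + insurance = 27556.20 + 1057.71 + 223.67 + 178.27 + 8717.41 + 268.38 = 38001.64
Ad valorem component: 38001.64 × 24% = 9120.39
Specific component: 378 × 4.37 = 1651.86
Import duty = 9120.39 + 1651.86 = 10772.25
Buyer bears: inland to port 1057.71 + export clearance 223.67 + origin terminal 178.27 + freight 8717.41 + insurance 268.38 + destination terminal 183.23 + brokerage 491.29 + duty 10772.25 = 21892.21
Landed cost = invoice 27556.20 + 21892.21 = 49448.41

Total landed cost: AUD 49448.41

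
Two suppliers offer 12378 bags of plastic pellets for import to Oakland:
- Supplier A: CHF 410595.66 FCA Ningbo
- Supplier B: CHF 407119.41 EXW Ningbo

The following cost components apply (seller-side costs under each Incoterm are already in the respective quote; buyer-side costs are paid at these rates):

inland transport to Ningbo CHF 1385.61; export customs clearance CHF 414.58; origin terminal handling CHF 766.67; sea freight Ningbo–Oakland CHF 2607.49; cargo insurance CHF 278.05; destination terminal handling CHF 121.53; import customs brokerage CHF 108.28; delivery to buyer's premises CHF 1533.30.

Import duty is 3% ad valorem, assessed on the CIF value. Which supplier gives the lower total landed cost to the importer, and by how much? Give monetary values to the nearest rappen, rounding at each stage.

Supplier B is cheaper by CHF 1726.35

Supplier A (FCA):
CIF value = FCA price + origin terminal + freight + insurance = 410595.66 + 766.67 + 2607.49 + 278.05 = 414247.87
Import duty = 414247.87 × 3% = 12427.44
Buyer bears (A): 766.67 + 2607.49 + 278.05 + 121.53 + 108.28 + 1533.30 = 5415.32
Landed cost (A) = invoice 410595.66 + 5415.32 + duty 12427.44 = 428438.42
Supplier B (EXW):
CIF value = EXW price + inland to port + export clearance + origin terminal + freight + insurance = 407119.41 + 1385.61 + 414.58 + 766.67 + 2607.49 + 278.05 = 412571.81
Import duty = 412571.81 × 3% = 12377.15
Buyer bears (B): 1385.61 + 414.58 + 766.67 + 2607.49 + 278.05 + 121.53 + 108.28 + 1533.30 = 7215.51
Landed cost (B) = invoice 407119.41 + 7215.51 + duty 12377.15 = 426712.07
Difference = |428438.42 − 426712.07| = 1726.35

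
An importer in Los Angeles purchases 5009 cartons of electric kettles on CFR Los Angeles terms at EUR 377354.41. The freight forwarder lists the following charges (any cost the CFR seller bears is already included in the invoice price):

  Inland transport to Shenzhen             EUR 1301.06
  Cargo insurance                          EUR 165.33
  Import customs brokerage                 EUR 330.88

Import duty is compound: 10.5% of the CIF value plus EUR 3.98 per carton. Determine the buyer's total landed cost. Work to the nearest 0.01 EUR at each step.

Total landed cost: EUR 437426.01

CFR: the seller pays costs through ocean freight to the destination port, but not insurance.
Already in the invoice (seller's account under CFR): inland to port — exclude.
CIF value = CFR price + insurance = 377354.41 + 165.33 = 377519.74
Ad valorem component: 377519.74 × 10.5% = 39639.57
Specific component: 5009 × 3.98 = 19935.82
Import duty = 39639.57 + 19935.82 = 59575.39
Buyer bears: insurance 165.33 + brokerage 330.88 + duty 59575.39 = 60071.60
Landed cost = invoice 377354.41 + 60071.60 = 437426.01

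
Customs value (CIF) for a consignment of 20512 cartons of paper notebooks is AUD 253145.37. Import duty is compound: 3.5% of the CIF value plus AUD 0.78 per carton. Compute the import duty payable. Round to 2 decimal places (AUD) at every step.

Import duty: AUD 24859.45

Ad valorem component: 253145.37 × 3.5% = 8860.09
Specific component: 20512 × 0.78 = 15999.36
Import duty = 8860.09 + 15999.36 = 24859.45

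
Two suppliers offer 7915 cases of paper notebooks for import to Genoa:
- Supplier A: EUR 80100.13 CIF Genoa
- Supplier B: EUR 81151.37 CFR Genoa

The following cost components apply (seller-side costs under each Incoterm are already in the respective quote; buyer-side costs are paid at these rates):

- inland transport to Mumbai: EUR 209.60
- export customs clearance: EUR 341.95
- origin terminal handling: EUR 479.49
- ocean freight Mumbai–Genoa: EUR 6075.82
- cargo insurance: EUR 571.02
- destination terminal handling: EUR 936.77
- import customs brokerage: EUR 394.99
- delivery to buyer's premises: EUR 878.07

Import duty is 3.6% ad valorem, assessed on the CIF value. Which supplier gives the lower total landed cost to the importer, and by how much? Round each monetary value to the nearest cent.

Supplier A (CIF):
The CIF price already equals the CIF value: 80100.13
Import duty = 80100.13 × 3.6% = 2883.60
Buyer bears (A): 936.77 + 394.99 + 878.07 = 2209.83
Landed cost (A) = invoice 80100.13 + 2209.83 + duty 2883.60 = 85193.56
Supplier B (CFR):
CIF value = CFR price + insurance = 81151.37 + 571.02 = 81722.39
Import duty = 81722.39 × 3.6% = 2942.01
Buyer bears (B): 571.02 + 936.77 + 394.99 + 878.07 = 2780.85
Landed cost (B) = invoice 81151.37 + 2780.85 + duty 2942.01 = 86874.23
Difference = |85193.56 − 86874.23| = 1680.67

Supplier A is cheaper by EUR 1680.67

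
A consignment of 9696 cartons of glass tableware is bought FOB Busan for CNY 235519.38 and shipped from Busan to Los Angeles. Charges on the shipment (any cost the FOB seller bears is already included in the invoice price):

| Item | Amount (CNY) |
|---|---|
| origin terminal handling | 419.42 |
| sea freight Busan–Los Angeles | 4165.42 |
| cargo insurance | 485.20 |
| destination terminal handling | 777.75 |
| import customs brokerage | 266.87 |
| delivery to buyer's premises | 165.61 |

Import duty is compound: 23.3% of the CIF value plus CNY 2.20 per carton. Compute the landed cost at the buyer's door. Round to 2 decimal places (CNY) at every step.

Total landed cost: CNY 318671.04

FOB: the seller bears costs until goods are on board at the origin port; the buyer bears freight, insurance and all costs thereafter.
Already in the invoice (seller's account under FOB): origin terminal — exclude.
CIF value = FOB price + freight + insurance = 235519.38 + 4165.42 + 485.20 = 240170.00
Ad valorem component: 240170.00 × 23.3% = 55959.61
Specific component: 9696 × 2.20 = 21331.20
Import duty = 55959.61 + 21331.20 = 77290.81
Buyer bears: freight 4165.42 + insurance 485.20 + destination terminal 777.75 + brokerage 266.87 + delivery 165.61 + duty 77290.81 = 83151.66
Landed cost = invoice 235519.38 + 83151.66 = 318671.04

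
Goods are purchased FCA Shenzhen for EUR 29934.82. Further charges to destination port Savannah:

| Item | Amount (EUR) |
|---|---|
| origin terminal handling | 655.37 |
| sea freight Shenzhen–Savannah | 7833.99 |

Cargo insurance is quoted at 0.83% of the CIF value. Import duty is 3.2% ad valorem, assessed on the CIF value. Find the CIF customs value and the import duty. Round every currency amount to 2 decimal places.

Let C be the CIF value. C = FCA price + pre-shipment costs + freight + 0.83% × C
C − 0.83% × C = 29934.82 + 655.37 + 7833.99
0.9917 × C = 38424.18
C = 38424.18 / 0.9917 = 38745.77
Insurance premium = 0.83% × 38745.77 = 321.59
Import duty = 38745.77 × 3.2% = 1239.86

CIF value: EUR 38745.77; import duty: EUR 1239.86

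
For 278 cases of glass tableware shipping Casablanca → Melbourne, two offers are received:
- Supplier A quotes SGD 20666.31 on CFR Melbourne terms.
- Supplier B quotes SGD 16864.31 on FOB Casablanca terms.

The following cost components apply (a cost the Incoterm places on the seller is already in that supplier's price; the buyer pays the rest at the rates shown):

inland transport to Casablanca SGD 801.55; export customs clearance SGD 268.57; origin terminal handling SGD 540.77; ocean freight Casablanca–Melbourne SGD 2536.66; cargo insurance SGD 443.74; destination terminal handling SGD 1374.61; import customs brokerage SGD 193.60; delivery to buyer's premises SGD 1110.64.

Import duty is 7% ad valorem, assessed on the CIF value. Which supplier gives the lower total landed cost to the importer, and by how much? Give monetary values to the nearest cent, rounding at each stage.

Supplier B is cheaper by SGD 1353.91

Supplier A (CFR):
CIF value = CFR price + insurance = 20666.31 + 443.74 = 21110.05
Import duty = 21110.05 × 7% = 1477.70
Buyer bears (A): 443.74 + 1374.61 + 193.60 + 1110.64 = 3122.59
Landed cost (A) = invoice 20666.31 + 3122.59 + duty 1477.70 = 25266.60
Supplier B (FOB):
CIF value = FOB price + freight + insurance = 16864.31 + 2536.66 + 443.74 = 19844.71
Import duty = 19844.71 × 7% = 1389.13
Buyer bears (B): 2536.66 + 443.74 + 1374.61 + 193.60 + 1110.64 = 5659.25
Landed cost (B) = invoice 16864.31 + 5659.25 + duty 1389.13 = 23912.69
Difference = |25266.60 − 23912.69| = 1353.91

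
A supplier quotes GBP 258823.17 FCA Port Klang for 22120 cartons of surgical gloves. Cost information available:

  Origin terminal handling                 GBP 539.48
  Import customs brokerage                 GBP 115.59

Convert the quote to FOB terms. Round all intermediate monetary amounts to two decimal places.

FOB price: GBP 259362.65

Not relevant to the conversion: brokerage — on the buyer under both terms; not part of either seller's price.
From FCA to FOB, the seller additionally bears: origin terminal.
FOB price = 258823.17 + 539.48 = 259362.65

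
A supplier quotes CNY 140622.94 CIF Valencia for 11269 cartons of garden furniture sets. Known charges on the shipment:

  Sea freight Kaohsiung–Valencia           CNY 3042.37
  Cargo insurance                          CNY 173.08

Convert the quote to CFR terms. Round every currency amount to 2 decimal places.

CFR price: CNY 140449.86

Not relevant to the conversion: freight — on the seller under both CIF and CFR; already in the CIF price and stays in the CFR price.
From CIF to CFR, the seller no longer bears: insurance.
CFR price = 140622.94 − 173.08 = 140449.86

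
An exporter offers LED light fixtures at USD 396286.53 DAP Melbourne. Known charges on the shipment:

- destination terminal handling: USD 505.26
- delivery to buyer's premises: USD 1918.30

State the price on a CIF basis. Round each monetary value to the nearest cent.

CIF price: USD 393862.97

From DAP to CIF, the seller no longer bears: destination terminal, delivery.
CIF price = 396286.53 − 505.26 − 1918.30 = 393862.97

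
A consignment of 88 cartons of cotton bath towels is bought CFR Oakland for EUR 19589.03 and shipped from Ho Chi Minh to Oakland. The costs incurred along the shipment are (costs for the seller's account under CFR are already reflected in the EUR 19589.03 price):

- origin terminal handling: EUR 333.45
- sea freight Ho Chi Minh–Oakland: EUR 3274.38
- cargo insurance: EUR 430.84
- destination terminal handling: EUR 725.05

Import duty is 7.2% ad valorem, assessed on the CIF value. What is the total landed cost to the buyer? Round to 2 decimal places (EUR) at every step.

Total landed cost: EUR 22186.35

CFR: the seller pays costs through ocean freight to the destination port, but not insurance.
Already in the invoice (seller's account under CFR): origin terminal, freight — exclude.
CIF value = CFR price + insurance = 19589.03 + 430.84 = 20019.87
Import duty = 20019.87 × 7.2% = 1441.43
Buyer bears: insurance 430.84 + destination terminal 725.05 + duty 1441.43 = 2597.32
Landed cost = invoice 19589.03 + 2597.32 = 22186.35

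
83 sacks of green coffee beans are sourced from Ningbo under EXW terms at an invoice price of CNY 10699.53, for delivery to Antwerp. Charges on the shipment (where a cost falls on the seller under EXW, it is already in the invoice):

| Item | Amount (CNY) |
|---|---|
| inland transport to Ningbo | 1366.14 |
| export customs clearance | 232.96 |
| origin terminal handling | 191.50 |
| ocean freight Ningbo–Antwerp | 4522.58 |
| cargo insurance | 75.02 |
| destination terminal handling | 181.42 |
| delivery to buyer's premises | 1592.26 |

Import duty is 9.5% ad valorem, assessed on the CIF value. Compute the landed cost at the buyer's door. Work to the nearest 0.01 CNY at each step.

Total landed cost: CNY 20484.74

EXW: the seller makes goods available at their premises; the buyer bears all onward costs.
CIF value = EXW price + inland to port + export clearance + origin terminal + freight + insurance = 10699.53 + 1366.14 + 232.96 + 191.50 + 4522.58 + 75.02 = 17087.73
Import duty = 17087.73 × 9.5% = 1623.33
Buyer bears: inland to port 1366.14 + export clearance 232.96 + origin terminal 191.50 + freight 4522.58 + insurance 75.02 + destination terminal 181.42 + delivery 1592.26 + duty 1623.33 = 9785.21
Landed cost = invoice 10699.53 + 9785.21 = 20484.74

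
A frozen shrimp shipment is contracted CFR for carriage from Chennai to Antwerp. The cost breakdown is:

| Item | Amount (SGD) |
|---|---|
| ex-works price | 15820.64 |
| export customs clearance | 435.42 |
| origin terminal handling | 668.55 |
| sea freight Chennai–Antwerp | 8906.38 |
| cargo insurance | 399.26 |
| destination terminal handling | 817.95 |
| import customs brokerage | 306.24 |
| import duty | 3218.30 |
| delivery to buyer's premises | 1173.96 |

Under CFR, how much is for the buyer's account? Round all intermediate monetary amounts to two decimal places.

Buyer's account: SGD 5915.71

CFR: the seller pays costs through ocean freight to the destination port, but not insurance.
Seller's account: goods 15820.64 + export clearance 435.42 + origin terminal 668.55 + freight 8906.38 = 25830.99
Buyer's account: insurance 399.26 + destination terminal 817.95 + brokerage 306.24 + duty 3218.30 + delivery 1173.96 = 5915.71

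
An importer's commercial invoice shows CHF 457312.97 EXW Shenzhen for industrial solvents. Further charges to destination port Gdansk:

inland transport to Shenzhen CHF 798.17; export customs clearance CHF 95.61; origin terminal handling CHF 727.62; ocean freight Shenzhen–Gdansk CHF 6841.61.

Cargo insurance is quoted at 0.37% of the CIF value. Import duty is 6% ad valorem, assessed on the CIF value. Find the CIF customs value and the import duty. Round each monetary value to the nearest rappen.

Let C be the CIF value. C = EXW price + pre-shipment costs + freight + 0.37% × C
C − 0.37% × C = 457312.97 + 798.17 + 95.61 + 727.62 + 6841.61
0.9963 × C = 465775.98
C = 465775.98 / 0.9963 = 467505.75
Insurance premium = 0.37% × 467505.75 = 1729.77
Import duty = 467505.75 × 6% = 28050.35

CIF value: CHF 467505.75; import duty: CHF 28050.35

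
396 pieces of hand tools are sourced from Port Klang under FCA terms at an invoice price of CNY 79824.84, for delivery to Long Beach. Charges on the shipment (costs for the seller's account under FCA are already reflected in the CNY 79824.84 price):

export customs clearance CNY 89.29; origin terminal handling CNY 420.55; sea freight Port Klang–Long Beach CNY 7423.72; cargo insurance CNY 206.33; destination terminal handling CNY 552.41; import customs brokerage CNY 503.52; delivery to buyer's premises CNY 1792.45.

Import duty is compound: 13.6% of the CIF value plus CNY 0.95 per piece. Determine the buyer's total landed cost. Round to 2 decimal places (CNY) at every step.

Total landed cost: CNY 103051.08

FCA: the seller delivers export-cleared goods to the carrier; the buyer bears costs from that point.
Already in the invoice (seller's account under FCA): export clearance — exclude.
CIF value = FCA price + origin terminal + freight + insurance = 79824.84 + 420.55 + 7423.72 + 206.33 = 87875.44
Ad valorem component: 87875.44 × 13.6% = 11951.06
Specific component: 396 × 0.95 = 376.20
Import duty = 11951.06 + 376.20 = 12327.26
Buyer bears: origin terminal 420.55 + freight 7423.72 + insurance 206.33 + destination terminal 552.41 + brokerage 503.52 + delivery 1792.45 + duty 12327.26 = 23226.24
Landed cost = invoice 79824.84 + 23226.24 = 103051.08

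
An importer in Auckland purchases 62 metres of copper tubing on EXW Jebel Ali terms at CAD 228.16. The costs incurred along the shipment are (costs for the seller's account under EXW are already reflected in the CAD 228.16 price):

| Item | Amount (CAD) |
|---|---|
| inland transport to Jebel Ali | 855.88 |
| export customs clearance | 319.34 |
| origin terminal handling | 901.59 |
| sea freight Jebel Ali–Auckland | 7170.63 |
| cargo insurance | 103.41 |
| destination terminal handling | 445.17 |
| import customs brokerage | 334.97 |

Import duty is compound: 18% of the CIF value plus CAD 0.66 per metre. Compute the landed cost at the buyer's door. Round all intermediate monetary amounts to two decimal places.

EXW: the seller makes goods available at their premises; the buyer bears all onward costs.
CIF value = EXW price + inland to port + export clearance + origin terminal + freight + insurance = 228.16 + 855.88 + 319.34 + 901.59 + 7170.63 + 103.41 = 9579.01
Ad valorem component: 9579.01 × 18% = 1724.22
Specific component: 62 × 0.66 = 40.92
Import duty = 1724.22 + 40.92 = 1765.14
Buyer bears: inland to port 855.88 + export clearance 319.34 + origin terminal 901.59 + freight 7170.63 + insurance 103.41 + destination terminal 445.17 + brokerage 334.97 + duty 1765.14 = 11896.13
Landed cost = invoice 228.16 + 11896.13 = 12124.29

Total landed cost: CAD 12124.29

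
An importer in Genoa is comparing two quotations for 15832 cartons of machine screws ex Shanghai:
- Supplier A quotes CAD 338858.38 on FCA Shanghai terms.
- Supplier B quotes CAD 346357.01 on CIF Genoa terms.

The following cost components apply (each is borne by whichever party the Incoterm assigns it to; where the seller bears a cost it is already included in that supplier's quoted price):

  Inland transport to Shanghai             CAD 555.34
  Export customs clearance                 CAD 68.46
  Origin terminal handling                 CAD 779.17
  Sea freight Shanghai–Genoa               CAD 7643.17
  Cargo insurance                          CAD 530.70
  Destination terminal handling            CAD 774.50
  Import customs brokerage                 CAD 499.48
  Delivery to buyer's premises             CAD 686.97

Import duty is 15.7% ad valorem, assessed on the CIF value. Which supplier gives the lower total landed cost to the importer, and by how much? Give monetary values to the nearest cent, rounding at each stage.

Supplier A (FCA):
CIF value = FCA price + origin terminal + freight + insurance = 338858.38 + 779.17 + 7643.17 + 530.70 = 347811.42
Import duty = 347811.42 × 15.7% = 54606.39
Buyer bears (A): 779.17 + 7643.17 + 530.70 + 774.50 + 499.48 + 686.97 = 10913.99
Landed cost (A) = invoice 338858.38 + 10913.99 + duty 54606.39 = 404378.76
Supplier B (CIF):
The CIF price already equals the CIF value: 346357.01
Import duty = 346357.01 × 15.7% = 54378.05
Buyer bears (B): 774.50 + 499.48 + 686.97 = 1960.95
Landed cost (B) = invoice 346357.01 + 1960.95 + duty 54378.05 = 402696.01
Difference = |404378.76 − 402696.01| = 1682.75

Supplier B is cheaper by CAD 1682.75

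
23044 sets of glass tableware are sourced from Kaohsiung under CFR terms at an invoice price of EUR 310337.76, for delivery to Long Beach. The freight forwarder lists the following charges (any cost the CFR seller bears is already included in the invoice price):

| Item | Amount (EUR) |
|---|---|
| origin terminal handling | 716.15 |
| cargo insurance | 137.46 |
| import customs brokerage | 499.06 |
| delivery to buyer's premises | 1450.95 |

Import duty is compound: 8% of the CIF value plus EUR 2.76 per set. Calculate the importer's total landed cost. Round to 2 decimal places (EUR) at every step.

CFR: the seller pays costs through ocean freight to the destination port, but not insurance.
Already in the invoice (seller's account under CFR): origin terminal — exclude.
CIF value = CFR price + insurance = 310337.76 + 137.46 = 310475.22
Ad valorem component: 310475.22 × 8% = 24838.02
Specific component: 23044 × 2.76 = 63601.44
Import duty = 24838.02 + 63601.44 = 88439.46
Buyer bears: insurance 137.46 + brokerage 499.06 + delivery 1450.95 + duty 88439.46 = 90526.93
Landed cost = invoice 310337.76 + 90526.93 = 400864.69

Total landed cost: EUR 400864.69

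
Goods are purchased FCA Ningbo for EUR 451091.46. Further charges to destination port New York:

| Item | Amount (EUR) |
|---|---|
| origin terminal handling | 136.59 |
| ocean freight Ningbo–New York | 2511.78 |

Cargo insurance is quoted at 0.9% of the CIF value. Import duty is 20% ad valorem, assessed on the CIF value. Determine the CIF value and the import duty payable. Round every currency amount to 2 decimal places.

CIF value: EUR 457860.58; import duty: EUR 91572.12

Let C be the CIF value. C = FCA price + pre-shipment costs + freight + 0.9% × C
C − 0.9% × C = 451091.46 + 136.59 + 2511.78
0.991 × C = 453739.83
C = 453739.83 / 0.991 = 457860.58
Insurance premium = 0.9% × 457860.58 = 4120.75
Import duty = 457860.58 × 20% = 91572.12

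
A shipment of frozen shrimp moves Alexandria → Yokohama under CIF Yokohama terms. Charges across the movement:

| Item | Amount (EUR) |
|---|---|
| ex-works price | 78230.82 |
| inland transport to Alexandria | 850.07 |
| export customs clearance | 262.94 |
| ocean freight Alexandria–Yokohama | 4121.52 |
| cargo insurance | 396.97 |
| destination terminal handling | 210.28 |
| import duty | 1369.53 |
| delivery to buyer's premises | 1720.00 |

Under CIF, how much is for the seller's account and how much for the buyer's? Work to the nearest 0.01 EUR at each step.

Seller: EUR 83862.32; buyer: EUR 3299.81

CIF: the seller pays costs through ocean freight and marine insurance to the destination port.
Seller's account: goods 78230.82 + inland to port 850.07 + export clearance 262.94 + freight 4121.52 + insurance 396.97 = 83862.32
Buyer's account: destination terminal 210.28 + duty 1369.53 + delivery 1720.00 = 3299.81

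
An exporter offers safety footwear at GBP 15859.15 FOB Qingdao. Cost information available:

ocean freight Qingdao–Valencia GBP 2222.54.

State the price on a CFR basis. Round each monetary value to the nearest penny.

CFR price: GBP 18081.69

From FOB to CFR, the seller additionally bears: freight.
CFR price = 15859.15 + 2222.54 = 18081.69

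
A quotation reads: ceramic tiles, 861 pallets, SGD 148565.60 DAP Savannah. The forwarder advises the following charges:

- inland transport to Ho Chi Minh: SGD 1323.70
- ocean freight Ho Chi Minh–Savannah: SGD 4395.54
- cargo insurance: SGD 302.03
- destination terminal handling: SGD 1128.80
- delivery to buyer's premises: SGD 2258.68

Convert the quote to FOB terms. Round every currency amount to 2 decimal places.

FOB price: SGD 140480.55

Not relevant to the conversion: inland to port — on the seller under both DAP and FOB; already in the DAP price and stays in the FOB price.
From DAP to FOB, the seller no longer bears: freight, insurance, destination terminal, delivery.
FOB price = 148565.60 − 4395.54 − 302.03 − 1128.80 − 2258.68 = 140480.55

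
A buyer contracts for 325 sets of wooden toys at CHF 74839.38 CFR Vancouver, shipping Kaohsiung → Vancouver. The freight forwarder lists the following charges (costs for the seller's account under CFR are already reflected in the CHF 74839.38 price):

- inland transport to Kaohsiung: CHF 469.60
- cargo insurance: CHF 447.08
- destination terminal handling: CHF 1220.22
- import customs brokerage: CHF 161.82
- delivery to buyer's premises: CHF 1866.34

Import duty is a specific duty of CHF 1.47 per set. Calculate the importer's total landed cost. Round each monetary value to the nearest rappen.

CFR: the seller pays costs through ocean freight to the destination port, but not insurance.
Already in the invoice (seller's account under CFR): inland to port — exclude.
CIF value = CFR price + insurance = 74839.38 + 447.08 = 75286.46
Import duty = 325 × 1.47 = 477.75
Buyer bears: insurance 447.08 + destination terminal 1220.22 + brokerage 161.82 + delivery 1866.34 + duty 477.75 = 4173.21
Landed cost = invoice 74839.38 + 4173.21 = 79012.59

Total landed cost: CHF 79012.59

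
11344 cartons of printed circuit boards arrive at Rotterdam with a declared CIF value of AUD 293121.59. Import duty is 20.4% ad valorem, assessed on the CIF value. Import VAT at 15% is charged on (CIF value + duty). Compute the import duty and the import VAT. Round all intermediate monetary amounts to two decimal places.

Import duty = 293121.59 × 20.4% = 59796.80
VAT base = CIF + duty = 293121.59 + 59796.80 = 352918.39
Import VAT = 352918.39 × 15% = 52937.76

Import duty: AUD 59796.80; import VAT: AUD 52937.76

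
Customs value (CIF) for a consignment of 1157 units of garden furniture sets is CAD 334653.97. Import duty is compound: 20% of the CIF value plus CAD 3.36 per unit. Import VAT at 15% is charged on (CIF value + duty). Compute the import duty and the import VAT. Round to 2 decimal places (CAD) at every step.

Ad valorem component: 334653.97 × 20% = 66930.79
Specific component: 1157 × 3.36 = 3887.52
Import duty = 66930.79 + 3887.52 = 70818.31
VAT base = CIF + duty = 334653.97 + 70818.31 = 405472.28
Import VAT = 405472.28 × 15% = 60820.84

Import duty: CAD 70818.31; import VAT: CAD 60820.84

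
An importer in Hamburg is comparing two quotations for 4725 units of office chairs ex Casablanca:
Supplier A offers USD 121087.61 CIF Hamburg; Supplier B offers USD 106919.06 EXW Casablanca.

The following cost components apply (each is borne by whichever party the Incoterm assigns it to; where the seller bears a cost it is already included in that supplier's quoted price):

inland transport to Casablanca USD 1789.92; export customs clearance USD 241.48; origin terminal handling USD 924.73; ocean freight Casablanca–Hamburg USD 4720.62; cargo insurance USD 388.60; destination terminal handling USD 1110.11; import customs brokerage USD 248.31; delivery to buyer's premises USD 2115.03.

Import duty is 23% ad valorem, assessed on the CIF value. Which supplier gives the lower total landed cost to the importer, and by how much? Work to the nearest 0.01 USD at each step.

Supplier A (CIF):
The CIF price already equals the CIF value: 121087.61
Import duty = 121087.61 × 23% = 27850.15
Buyer bears (A): 1110.11 + 248.31 + 2115.03 = 3473.45
Landed cost (A) = invoice 121087.61 + 3473.45 + duty 27850.15 = 152411.21
Supplier B (EXW):
CIF value = EXW price + inland to port + export clearance + origin terminal + freight + insurance = 106919.06 + 1789.92 + 241.48 + 924.73 + 4720.62 + 388.60 = 114984.41
Import duty = 114984.41 × 23% = 26446.41
Buyer bears (B): 1789.92 + 241.48 + 924.73 + 4720.62 + 388.60 + 1110.11 + 248.31 + 2115.03 = 11538.80
Landed cost (B) = invoice 106919.06 + 11538.80 + duty 26446.41 = 144904.27
Difference = |152411.21 − 144904.27| = 7506.94

Supplier B is cheaper by USD 7506.94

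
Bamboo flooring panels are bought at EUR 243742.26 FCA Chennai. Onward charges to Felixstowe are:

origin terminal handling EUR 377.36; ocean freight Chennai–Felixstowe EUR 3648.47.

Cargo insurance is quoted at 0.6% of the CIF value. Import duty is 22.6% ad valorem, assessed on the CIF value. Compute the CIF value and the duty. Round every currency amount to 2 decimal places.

CIF value: EUR 249263.67; import duty: EUR 56333.59

Let C be the CIF value. C = FCA price + pre-shipment costs + freight + 0.6% × C
C − 0.6% × C = 243742.26 + 377.36 + 3648.47
0.994 × C = 247768.09
C = 247768.09 / 0.994 = 249263.67
Insurance premium = 0.6% × 249263.67 = 1495.58
Import duty = 249263.67 × 22.6% = 56333.59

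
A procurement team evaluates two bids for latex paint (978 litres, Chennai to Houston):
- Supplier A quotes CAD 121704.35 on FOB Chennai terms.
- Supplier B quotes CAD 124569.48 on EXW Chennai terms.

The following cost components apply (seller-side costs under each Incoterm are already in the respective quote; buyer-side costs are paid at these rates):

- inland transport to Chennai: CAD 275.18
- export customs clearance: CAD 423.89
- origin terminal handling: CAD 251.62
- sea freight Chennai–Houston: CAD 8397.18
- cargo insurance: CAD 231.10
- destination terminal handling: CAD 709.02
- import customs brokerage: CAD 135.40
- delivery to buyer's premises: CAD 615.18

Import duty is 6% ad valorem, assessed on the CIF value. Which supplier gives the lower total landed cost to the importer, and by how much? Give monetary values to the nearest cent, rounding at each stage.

Supplier A (FOB):
CIF value = FOB price + freight + insurance = 121704.35 + 8397.18 + 231.10 = 130332.63
Import duty = 130332.63 × 6% = 7819.96
Buyer bears (A): 8397.18 + 231.10 + 709.02 + 135.40 + 615.18 = 10087.88
Landed cost (A) = invoice 121704.35 + 10087.88 + duty 7819.96 = 139612.19
Supplier B (EXW):
CIF value = EXW price + inland to port + export clearance + origin terminal + freight + insurance = 124569.48 + 275.18 + 423.89 + 251.62 + 8397.18 + 231.10 = 134148.45
Import duty = 134148.45 × 6% = 8048.91
Buyer bears (B): 275.18 + 423.89 + 251.62 + 8397.18 + 231.10 + 709.02 + 135.40 + 615.18 = 11038.57
Landed cost (B) = invoice 124569.48 + 11038.57 + duty 8048.91 = 143656.96
Difference = |139612.19 − 143656.96| = 4044.77

Supplier A is cheaper by CAD 4044.77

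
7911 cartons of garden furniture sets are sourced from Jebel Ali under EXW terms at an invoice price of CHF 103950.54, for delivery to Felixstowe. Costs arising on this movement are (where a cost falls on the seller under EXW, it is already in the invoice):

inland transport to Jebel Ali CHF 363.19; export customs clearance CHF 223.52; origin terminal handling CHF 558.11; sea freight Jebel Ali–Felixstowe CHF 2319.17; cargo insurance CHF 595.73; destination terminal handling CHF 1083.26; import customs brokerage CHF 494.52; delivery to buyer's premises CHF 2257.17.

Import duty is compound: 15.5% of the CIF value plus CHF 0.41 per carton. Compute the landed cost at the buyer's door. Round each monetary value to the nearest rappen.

EXW: the seller makes goods available at their premises; the buyer bears all onward costs.
CIF value = EXW price + inland to port + export clearance + origin terminal + freight + insurance = 103950.54 + 363.19 + 223.52 + 558.11 + 2319.17 + 595.73 = 108010.26
Ad valorem component: 108010.26 × 15.5% = 16741.59
Specific component: 7911 × 0.41 = 3243.51
Import duty = 16741.59 + 3243.51 = 19985.10
Buyer bears: inland to port 363.19 + export clearance 223.52 + origin terminal 558.11 + freight 2319.17 + insurance 595.73 + destination terminal 1083.26 + brokerage 494.52 + delivery 2257.17 + duty 19985.10 = 27879.77
Landed cost = invoice 103950.54 + 27879.77 = 131830.31

Total landed cost: CHF 131830.31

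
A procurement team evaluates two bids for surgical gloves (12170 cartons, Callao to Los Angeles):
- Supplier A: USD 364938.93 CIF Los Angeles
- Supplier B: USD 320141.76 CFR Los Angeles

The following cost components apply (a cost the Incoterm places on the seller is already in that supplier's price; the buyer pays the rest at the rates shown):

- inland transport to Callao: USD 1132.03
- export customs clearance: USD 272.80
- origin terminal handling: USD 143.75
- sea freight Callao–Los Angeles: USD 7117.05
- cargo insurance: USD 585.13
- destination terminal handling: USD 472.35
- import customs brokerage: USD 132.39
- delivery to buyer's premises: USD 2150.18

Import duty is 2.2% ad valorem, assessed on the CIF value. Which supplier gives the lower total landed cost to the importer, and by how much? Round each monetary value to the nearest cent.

Supplier A (CIF):
The CIF price already equals the CIF value: 364938.93
Import duty = 364938.93 × 2.2% = 8028.66
Buyer bears (A): 472.35 + 132.39 + 2150.18 = 2754.92
Landed cost (A) = invoice 364938.93 + 2754.92 + duty 8028.66 = 375722.51
Supplier B (CFR):
CIF value = CFR price + insurance = 320141.76 + 585.13 = 320726.89
Import duty = 320726.89 × 2.2% = 7055.99
Buyer bears (B): 585.13 + 472.35 + 132.39 + 2150.18 = 3340.05
Landed cost (B) = invoice 320141.76 + 3340.05 + duty 7055.99 = 330537.80
Difference = |375722.51 − 330537.80| = 45184.71

Supplier B is cheaper by USD 45184.71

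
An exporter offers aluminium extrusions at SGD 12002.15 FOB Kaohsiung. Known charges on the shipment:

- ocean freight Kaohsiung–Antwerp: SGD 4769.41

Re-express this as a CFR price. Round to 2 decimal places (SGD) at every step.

CFR price: SGD 16771.56

From FOB to CFR, the seller additionally bears: freight.
CFR price = 12002.15 + 4769.41 = 16771.56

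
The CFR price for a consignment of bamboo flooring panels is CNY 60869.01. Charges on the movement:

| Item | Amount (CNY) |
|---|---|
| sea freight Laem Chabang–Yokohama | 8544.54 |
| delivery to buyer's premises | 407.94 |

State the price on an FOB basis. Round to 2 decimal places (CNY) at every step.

Not relevant to the conversion: delivery — on the buyer under both terms; not part of either seller's price.
From CFR to FOB, the seller no longer bears: freight.
FOB price = 60869.01 − 8544.54 = 52324.47

FOB price: CNY 52324.47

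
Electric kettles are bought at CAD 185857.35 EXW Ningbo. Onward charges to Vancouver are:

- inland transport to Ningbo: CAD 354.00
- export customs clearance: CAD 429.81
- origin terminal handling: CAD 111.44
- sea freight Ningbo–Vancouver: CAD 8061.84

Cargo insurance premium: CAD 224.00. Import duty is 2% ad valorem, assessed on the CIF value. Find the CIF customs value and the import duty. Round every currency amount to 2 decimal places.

CIF = EXW price + pre-shipment costs + freight + insurance
CIF = 185857.35 + 354.00 + 429.81 + 111.44 + 8061.84 + 224.00 = 195038.44
Import duty = 195038.44 × 2% = 3900.77

CIF value: CAD 195038.44; import duty: CAD 3900.77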